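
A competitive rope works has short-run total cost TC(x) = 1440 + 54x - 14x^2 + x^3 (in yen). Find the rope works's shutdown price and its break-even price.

Shutdown price = min AVC. AVC = 54 - 14x + x^2, with vertex at x = 7 and minimum ¥5.
ATC = 1440/x + 54 - 14x + x^2. Setting dATC/dx = −1440/x^2 − 14 + 2x = 0 gives x = 12 (since 2·12^3 − 14·12^2 = 1440).
min ATC = 1440/12 + 54 − 14·12 + 12^2 = ¥150. That is the break-even price.
For ¥5 ≤ P < ¥150 the firm produces at a loss; below ¥5 it shuts down.

Shutdown price = ¥5; break-even price = ¥150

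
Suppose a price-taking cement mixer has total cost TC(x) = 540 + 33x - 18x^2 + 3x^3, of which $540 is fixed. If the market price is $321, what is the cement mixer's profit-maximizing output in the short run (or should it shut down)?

Strip out fixed cost: VC = 33x - 18x^2 + 3x^3. Then AVC = 33 - 18x + 3x^2 and MC = 33 - 36x + 9x^2.
The AVC parabola has its vertex at x = 18/6 = 3, where AVC = 33 - 18·3 + 3·3^2 = $6.
P = $321 exceeds min AVC = $6, so the firm stays open.
P = MC gives -288 - 36x + 9x^2 = 0, with roots -4 and 8. Take the larger (rising MC): x* = 8.
Check: AVC at x = 8 is $81 ≤ P, so revenue covers variable cost.
Profit = P·x − TC = 321·8 − 1188 = $1380.

Produce at x = 8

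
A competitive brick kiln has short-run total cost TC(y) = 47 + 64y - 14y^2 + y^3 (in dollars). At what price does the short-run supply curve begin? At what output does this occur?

$15 per unit, at y = 7

The firm shuts down when price falls below the minimum of average variable cost. AVC = VC/y = 64 - 14y + y^2.
dAVC/dy = -14 + 2y = 0 gives y = 7. min AVC = 64 - 14·7 + 7^2 = 15.
For P < $15 the firm produces nothing.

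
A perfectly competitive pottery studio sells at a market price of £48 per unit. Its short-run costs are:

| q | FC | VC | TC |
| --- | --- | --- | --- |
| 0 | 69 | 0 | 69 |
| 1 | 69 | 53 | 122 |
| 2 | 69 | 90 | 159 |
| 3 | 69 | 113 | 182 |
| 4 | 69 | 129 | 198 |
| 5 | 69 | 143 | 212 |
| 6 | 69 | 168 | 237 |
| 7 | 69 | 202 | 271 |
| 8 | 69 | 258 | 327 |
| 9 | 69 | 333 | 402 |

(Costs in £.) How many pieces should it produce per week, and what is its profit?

q = 7; profit = £65

Tabulate TR − TC: q=0: -69; q=1: -74; q=2: -63; q=3: -38; q=4: -6; q=5: 28; q=6: 51; q=7: 65; q=8: 57; q=9: 30.
Profit is maximized at q = 7. AVC there is 202/7 = £28.86 ≤ P, so producing beats shutting down (which would give -£69).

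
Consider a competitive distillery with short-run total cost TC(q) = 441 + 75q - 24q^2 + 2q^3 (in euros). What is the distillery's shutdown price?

Short-run supply begins at min AVC. From VC = 75q - 24q^2 + 2q^3, AVC = 75 - 24q + 2q^2.
dAVC/dq = -24 + 4q = 0 gives q = 6. min AVC = 75 - 24·6 + 2·6^2 = 3.
The firm shuts down for any P below €3.

€3 per unit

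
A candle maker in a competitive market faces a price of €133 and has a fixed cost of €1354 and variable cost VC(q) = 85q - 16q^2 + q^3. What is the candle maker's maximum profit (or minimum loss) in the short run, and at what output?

Profit = -€202 at q = 12

AVC = 85 - 16q + q^2; min AVC = €21 at q = 8. Since P = €133 ≥ min AVC, the firm produces.
With MC = 85 - 32q + 3q^2, P = MC on the upward-sloping part at q* = 12.
TR = 133·12 = 1596. TC = 1354 + 444 = 1798. Profit = 1596 − 1798 = -€202.
That loss of €202 beats the €1354 the firm would lose by shutting down; producing recovers €1152 of fixed cost.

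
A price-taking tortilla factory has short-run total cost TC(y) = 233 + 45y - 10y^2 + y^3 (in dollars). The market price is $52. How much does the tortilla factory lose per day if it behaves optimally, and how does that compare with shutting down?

Profit = -$37 at y = 7

AVC = 45 - 10y + y^2 has its minimum $20 at y = 5; price $52 clears that bar, so the firm operates.
MC = 45 - 20y + 3y^2. Setting P = MC and taking the root on the rising branch gives y* = 7.
TR = 52·7 = 364. TC = 233 + 168 = 401. Profit = 364 − 401 = -$37.
That loss of $37 beats the $233 the firm would lose by shutting down; producing recovers $196 of fixed cost.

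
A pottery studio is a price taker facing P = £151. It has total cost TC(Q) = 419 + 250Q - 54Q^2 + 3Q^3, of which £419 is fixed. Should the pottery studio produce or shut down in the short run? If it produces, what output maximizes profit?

Produce at Q = 11

Strip out fixed cost: VC = 250Q - 54Q^2 + 3Q^3. Then AVC = 250 - 54Q + 3Q^2 and MC = 250 - 108Q + 9Q^2.
AVC hits its minimum where MC = AVC, at Q = 9, giving min AVC = 250 - 54·9 + 3·9^2 = £7.
P = £151 exceeds min AVC = £7, so the firm stays open.
Solving P = MC: 99 - 108Q + 9Q^2 = 0 ⇒ Q = 1 or 11. On the upward-sloping branch, Q* = 11.
Check: AVC at Q = 11 is £19 ≤ P, so revenue covers variable cost.
Profit = P·Q − TC = 151·11 − 628 = £1033.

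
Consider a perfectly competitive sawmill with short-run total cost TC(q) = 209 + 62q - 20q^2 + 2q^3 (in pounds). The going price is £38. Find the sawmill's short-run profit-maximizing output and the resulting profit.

AVC = 62 - 20q + 2q^2 has its minimum £12 at q = 5; price £38 clears that bar, so the firm operates.
MC = 62 - 40q + 6q^2. Setting P = MC and taking the root on the rising branch gives q* = 6.
TR = 38·6 = 228. TC = 209 + 84 = 293. Profit = 228 − 293 = -£65.
By producing, the firm covers all variable cost plus £144 of fixed cost; shutting down would lose the full £209.

Profit = -£65 at q = 6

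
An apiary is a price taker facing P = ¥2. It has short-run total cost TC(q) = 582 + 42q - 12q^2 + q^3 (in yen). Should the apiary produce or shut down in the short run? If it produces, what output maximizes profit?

Strip out fixed cost: VC = 42q - 12q^2 + q^3. Then AVC = 42 - 12q + q^2 and MC = 42 - 24q + 3q^2.
AVC hits its minimum where MC = AVC, at q = 6, giving min AVC = 42 - 12·6 + 6^2 = ¥6.
With P < min AVC (¥2 < ¥6), every unit sold adds to the loss.
Shutting down limits the loss to fixed cost, ¥582.

Shut down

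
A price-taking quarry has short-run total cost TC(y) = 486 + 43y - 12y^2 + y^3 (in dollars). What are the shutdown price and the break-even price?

Shutdown price = min AVC. AVC = 43 - 12y + y^2, with vertex at y = 6 and minimum $7.
ATC = 486/y + 43 - 12y + y^2. Setting dATC/dy = −486/y^2 − 12 + 2y = 0 gives y = 9 (since 2·9^3 − 12·9^2 = 486).
min ATC = 486/9 + 43 − 12·9 + 9^2 = $70. That is the break-even price.
For $7 ≤ P < $70 the firm produces at a loss; below $7 it shuts down.

Shutdown price = $7; break-even price = $70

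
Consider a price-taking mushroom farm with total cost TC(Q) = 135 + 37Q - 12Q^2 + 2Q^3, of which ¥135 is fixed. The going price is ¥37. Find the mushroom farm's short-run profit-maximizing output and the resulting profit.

AVC = 37 - 12Q + 2Q^2; min AVC = ¥19 at Q = 3. Since P = ¥37 ≥ min AVC, the firm produces.
MC = 37 - 24Q + 6Q^2. Setting P = MC and taking the root on the rising branch gives Q* = 4.
TR = 37·4 = 148. TC = 135 + 84 = 219. Profit = 148 − 219 = -¥71.
That loss of ¥71 beats the ¥135 the firm would lose by shutting down; producing recovers ¥64 of fixed cost.

Profit = -¥71 at Q = 4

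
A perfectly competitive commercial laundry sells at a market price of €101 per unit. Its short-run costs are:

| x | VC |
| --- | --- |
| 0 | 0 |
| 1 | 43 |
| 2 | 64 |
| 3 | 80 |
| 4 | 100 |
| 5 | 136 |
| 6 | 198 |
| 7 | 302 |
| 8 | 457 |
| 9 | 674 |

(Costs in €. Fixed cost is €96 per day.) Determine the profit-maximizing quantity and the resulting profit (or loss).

Profit at each row (π = 101x − TC): x=0: -96; x=1: -38; x=2: 42; x=3: 127; x=4: 208; x=5: 273; x=6: 312; x=7: 309; x=8: 255; x=9: 139.
Profit is maximized at x = 6. AVC there is 198/6 = €33 ≤ P, so producing beats shutting down (which would give -€96).

x = 6; profit = €312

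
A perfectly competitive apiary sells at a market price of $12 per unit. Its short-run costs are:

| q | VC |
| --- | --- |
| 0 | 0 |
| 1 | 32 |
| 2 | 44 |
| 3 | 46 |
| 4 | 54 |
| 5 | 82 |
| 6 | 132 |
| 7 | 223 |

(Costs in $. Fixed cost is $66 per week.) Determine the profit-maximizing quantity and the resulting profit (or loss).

q = 0 (shut down); profit = -$66

Tabulate TR − TC: q=0: -66; q=1: -86; q=2: -86; q=3: -76; q=4: -72; q=5: -88; q=6: -126; q=7: -205.
Profit is highest at q = 0. Equivalently, the lowest AVC in the table is 54/4 ≈ $13.50 at q = 4, and P = $12 falls below it — price never covers variable cost, so the firm shuts down and loses only its fixed cost.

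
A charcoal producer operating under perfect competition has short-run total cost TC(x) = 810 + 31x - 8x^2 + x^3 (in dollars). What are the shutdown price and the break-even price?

Shutdown price = min AVC. AVC = 31 - 8x + x^2, with vertex at x = 4 and minimum $15.
ATC = 810/x + 31 - 8x + x^2. Setting dATC/dx = −810/x^2 − 8 + 2x = 0 gives x = 9 (since 2·9^3 − 8·9^2 = 810).
min ATC = 810/9 + 31 − 8·9 + 9^2 = $130. That is the break-even price.
For $15 ≤ P < $130 the firm produces at a loss; below $15 it shuts down.

Shutdown price = $15; break-even price = $130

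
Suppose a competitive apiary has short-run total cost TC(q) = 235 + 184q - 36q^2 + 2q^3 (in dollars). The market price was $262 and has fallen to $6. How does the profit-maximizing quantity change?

AVC = 184 - 36q + 2q^2, minimized at q = 9 where min AVC = $22. MC = 184 - 72q + 6q^2.
With P = $262 above the shutdown price, P = MC gives q = 13.
At P = $6 < min AVC = $22, price no longer covers variable cost at any output, so the firm shuts down: q = 0.

Output falls from 13 to 0 (the firm shuts down)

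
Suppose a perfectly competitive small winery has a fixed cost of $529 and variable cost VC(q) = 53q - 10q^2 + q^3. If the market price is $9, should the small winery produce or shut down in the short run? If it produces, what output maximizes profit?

From TC, MC = TC'(q) = 53 - 20q + 3q^2 and AVC = VC/q = 53 - 10q + q^2.
The AVC parabola has its vertex at q = 10/2 = 5, where AVC = 53 - 10·5 + 5^2 = $28.
P = $9 lies below min AVC = $28; no output level covers variable cost.
Best response: produce nothing and absorb the $529 fixed cost.

Shut down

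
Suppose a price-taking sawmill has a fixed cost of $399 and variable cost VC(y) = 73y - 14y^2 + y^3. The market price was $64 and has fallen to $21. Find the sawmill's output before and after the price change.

Output falls from 9 to 0 (the firm shuts down)

MC = 73 - 28y + 3y^2; the shutdown threshold is min AVC = $24 (at y = 7).
With P = $64 above the shutdown price, P = MC gives y = 9.
At P = $21 < min AVC = $24, price no longer covers variable cost at any output, so the firm shuts down: y = 0.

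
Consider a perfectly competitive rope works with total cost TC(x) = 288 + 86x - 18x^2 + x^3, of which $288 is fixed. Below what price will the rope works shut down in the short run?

$5 per unit

The shutdown price is the minimum of AVC. VC = 86x - 18x^2 + x^3, so AVC = 86 - 18x + x^2.
At the minimum of AVC, MC = AVC. MC = 86 - 36x + 3x^2; setting MC = AVC gives 2x^2 - 18x = 0, so x = 9. min AVC = 5.
So the shutdown price is $5.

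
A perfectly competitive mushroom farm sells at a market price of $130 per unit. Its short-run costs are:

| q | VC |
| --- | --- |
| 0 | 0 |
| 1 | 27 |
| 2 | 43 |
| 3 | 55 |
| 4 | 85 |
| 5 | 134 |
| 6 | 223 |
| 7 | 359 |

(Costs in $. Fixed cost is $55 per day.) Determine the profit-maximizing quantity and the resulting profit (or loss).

Profit at each row (π = 130q − TC): q=0: -55; q=1: 48; q=2: 162; q=3: 280; q=4: 380; q=5: 461; q=6: 502; q=7: 496.
Profit is maximized at q = 6. AVC there is 223/6 = $37.17 ≤ P, so producing beats shutting down (which would give -$55).

q = 6; profit = $502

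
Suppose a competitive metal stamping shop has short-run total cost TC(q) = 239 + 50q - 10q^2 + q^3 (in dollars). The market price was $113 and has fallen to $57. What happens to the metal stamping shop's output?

Output falls from 9 to 7

MC = 50 - 20q + 3q^2; the shutdown threshold is min AVC = $25 (at q = 5).
With P = $113 above the shutdown price, P = MC gives q = 9.
At P = $57 ≥ min AVC, set P = MC: q = 7. The firm stays open but cuts output.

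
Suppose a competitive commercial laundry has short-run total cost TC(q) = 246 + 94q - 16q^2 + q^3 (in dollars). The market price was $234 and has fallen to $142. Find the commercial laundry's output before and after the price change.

Output falls from 14 to 12

MC = 94 - 32q + 3q^2; the shutdown threshold is min AVC = $30 (at q = 8).
With P = $234 above the shutdown price, P = MC gives q = 14.
At P = $142 ≥ min AVC, set P = MC: q = 12. The firm stays open but cuts output.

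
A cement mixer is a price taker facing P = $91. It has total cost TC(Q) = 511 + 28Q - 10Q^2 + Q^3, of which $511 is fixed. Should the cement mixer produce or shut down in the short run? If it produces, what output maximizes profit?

Produce at Q = 9

Variable cost is VC = 28Q - 10Q^2 + Q^3, so AVC = VC/Q = 28 - 10Q + Q^2 and MC = dTC/dQ = 28 - 20Q + 3Q^2.
The AVC parabola has its vertex at Q = 10/2 = 5, where AVC = 28 - 10·5 + 5^2 = $3.
Because $91 ≥ $3, revenue can cover variable cost; the firm operates.
P = MC gives -63 - 20Q + 3Q^2 = 0, with roots -7/3 and 9. Take the larger (rising MC): Q* = 9.
Check: AVC at Q = 9 is $19 ≤ P, so revenue covers variable cost.
Profit = P·Q − TC = 91·9 − 682 = $137.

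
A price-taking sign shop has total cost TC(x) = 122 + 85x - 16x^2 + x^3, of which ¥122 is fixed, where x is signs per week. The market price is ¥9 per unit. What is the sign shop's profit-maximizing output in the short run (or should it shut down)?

Shut down

Strip out fixed cost: VC = 85x - 16x^2 + x^3. Then AVC = 85 - 16x + x^2 and MC = 85 - 32x + 3x^2.
The AVC parabola has its vertex at x = 16/2 = 8, where AVC = 85 - 16·8 + 8^2 = ¥21.
With P < min AVC (¥9 < ¥21), every unit sold adds to the loss.
The firm minimizes its loss by shutting down and losing only its fixed cost of ¥122.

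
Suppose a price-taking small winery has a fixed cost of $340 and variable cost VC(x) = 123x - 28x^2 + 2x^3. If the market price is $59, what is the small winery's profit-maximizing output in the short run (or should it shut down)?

From TC, MC = TC'(x) = 123 - 56x + 6x^2 and AVC = VC/x = 123 - 28x + 2x^2.
AVC is minimized where dAVC/dx = -28 + 4x = 0, at x = 7; min AVC = 123 - 28·7 + 2·7^2 = $25.
Because $59 ≥ $25, revenue can cover variable cost; the firm operates.
P = MC gives 64 - 56x + 6x^2 = 0, with roots 4/3 and 8. Take the larger (rising MC): x* = 8.
Check: AVC at x = 8 is $27 ≤ P, so revenue covers variable cost.
Profit = P·x − TC = 59·8 − 556 = -$84, a loss, but smaller than the $340 fixed cost the firm would lose by shutting down.

Produce at x = 8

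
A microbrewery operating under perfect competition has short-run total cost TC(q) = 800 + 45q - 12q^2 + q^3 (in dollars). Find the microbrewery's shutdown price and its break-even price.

Shutdown price = $9; break-even price = $105

Shutdown price = min AVC. AVC = 45 - 12q + q^2, with vertex at q = 6 and minimum $9.
ATC = 800/q + 45 - 12q + q^2. Setting dATC/dq = −800/q^2 − 12 + 2q = 0 gives q = 10 (since 2·10^3 − 12·10^2 = 800).
min ATC = 800/10 + 45 − 12·10 + 10^2 = $105. That is the break-even price.
For $9 ≤ P < $105 the firm produces at a loss; below $9 it shuts down.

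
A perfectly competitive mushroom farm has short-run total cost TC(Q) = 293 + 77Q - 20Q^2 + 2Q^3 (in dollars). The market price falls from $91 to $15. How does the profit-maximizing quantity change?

Output falls from 7 to 0 (the firm shuts down)

AVC = 77 - 20Q + 2Q^2, minimized at Q = 5 where min AVC = $27. MC = 77 - 40Q + 6Q^2.
At P = $91 ≥ min AVC, set P = MC on the rising branch: Q = 7.
At P = $15 < min AVC = $27, price no longer covers variable cost at any output, so the firm shuts down: Q = 0.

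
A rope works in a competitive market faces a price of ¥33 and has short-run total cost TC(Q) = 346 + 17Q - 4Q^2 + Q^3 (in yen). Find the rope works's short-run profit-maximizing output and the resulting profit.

AVC = 17 - 4Q + Q^2 has its minimum ¥13 at Q = 2; price ¥33 clears that bar, so the firm operates.
With MC = 17 - 8Q + 3Q^2, P = MC on the upward-sloping part at Q* = 4.
TR = 33·4 = 132. TC = 346 + 68 = 414. Profit = 132 − 414 = -¥282.
Shutting down would mean losing the fixed cost of ¥346, so operating at a loss of ¥282 is better by ¥64.

Profit = -¥282 at Q = 4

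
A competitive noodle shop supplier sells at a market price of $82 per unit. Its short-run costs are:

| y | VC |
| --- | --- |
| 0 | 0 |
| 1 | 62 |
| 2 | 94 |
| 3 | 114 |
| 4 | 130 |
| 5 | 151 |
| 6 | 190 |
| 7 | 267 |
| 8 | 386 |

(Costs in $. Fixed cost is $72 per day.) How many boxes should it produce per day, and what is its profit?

Compute π = P·y − TC at each output: y=0: -72; y=1: -52; y=2: -2; y=3: 60; y=4: 126; y=5: 187; y=6: 230; y=7: 235; y=8: 198.
Profit is maximized at y = 7. AVC there is 267/7 = $38.14 ≤ P, so producing beats shutting down (which would give -$72).

y = 7; profit = $235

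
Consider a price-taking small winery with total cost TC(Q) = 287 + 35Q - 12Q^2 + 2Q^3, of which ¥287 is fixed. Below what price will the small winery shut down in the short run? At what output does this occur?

¥17 per unit, at Q = 3

The firm shuts down when price falls below the minimum of average variable cost. AVC = VC/Q = 35 - 12Q + 2Q^2.
At the minimum of AVC, MC = AVC. MC = 35 - 24Q + 6Q^2; setting MC = AVC gives 4Q^2 - 12Q = 0, so Q = 3. min AVC = 17.
So the shutdown price is ¥17.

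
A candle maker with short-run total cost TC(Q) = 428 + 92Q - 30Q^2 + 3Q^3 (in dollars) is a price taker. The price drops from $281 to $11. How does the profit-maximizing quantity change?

Output falls from 9 to 0 (the firm shuts down)

AVC = 92 - 30Q + 3Q^2, minimized at Q = 5 where min AVC = $17. MC = 92 - 60Q + 9Q^2.
With P = $281 above the shutdown price, P = MC gives Q = 9.
At P = $11 < min AVC = $17, price no longer covers variable cost at any output, so the firm shuts down: Q = 0.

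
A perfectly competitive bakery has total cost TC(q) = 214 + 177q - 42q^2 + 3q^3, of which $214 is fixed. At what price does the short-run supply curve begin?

$30 per unit

The firm shuts down when price falls below the minimum of average variable cost. AVC = VC/q = 177 - 42q + 3q^2.
dAVC/dq = -42 + 6q = 0 gives q = 7. min AVC = 177 - 42·7 + 3·7^2 = 30.
For P < $30 the firm produces nothing.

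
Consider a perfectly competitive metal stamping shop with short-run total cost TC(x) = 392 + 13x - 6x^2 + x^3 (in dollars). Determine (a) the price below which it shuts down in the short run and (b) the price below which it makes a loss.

AVC = 13 - 6x + x^2; minimized at x = 3, giving min AVC = $4. That is the shutdown price.
ATC = 392/x + 13 - 6x + x^2. Setting dATC/dx = −392/x^2 − 6 + 2x = 0 gives x = 7 (since 2·7^3 − 6·7^2 = 392).
min ATC = 392/7 + 13 − 6·7 + 7^2 = $76. That is the break-even price.
For $4 ≤ P < $76 the firm produces at a loss; below $4 it shuts down.

Shutdown price = $4; break-even price = $76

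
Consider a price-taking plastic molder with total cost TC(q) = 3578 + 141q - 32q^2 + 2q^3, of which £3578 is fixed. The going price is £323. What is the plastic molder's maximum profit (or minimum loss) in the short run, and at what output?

Profit = -£198 at q = 13

AVC = 141 - 32q + 2q^2; min AVC = £13 at q = 8. Since P = £323 ≥ min AVC, the firm produces.
MC = 141 - 64q + 6q^2. Setting P = MC and taking the root on the rising branch gives q* = 13.
TR = 323·13 = 4199. TC = 3578 + 819 = 4397. Profit = 4199 − 4397 = -£198.
By producing, the firm covers all variable cost plus £3380 of fixed cost; shutting down would lose the full £3578.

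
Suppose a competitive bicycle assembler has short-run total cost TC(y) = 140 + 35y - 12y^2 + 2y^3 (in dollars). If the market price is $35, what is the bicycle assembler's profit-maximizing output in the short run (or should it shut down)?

Strip out fixed cost: VC = 35y - 12y^2 + 2y^3. Then AVC = 35 - 12y + 2y^2 and MC = 35 - 24y + 6y^2.
AVC is minimized where dAVC/dy = -12 + 4y = 0, at y = 3; min AVC = 35 - 12·3 + 2·3^2 = $17.
Because $35 ≥ $17, revenue can cover variable cost; the firm operates.
Set P = MC: 35 = 35 - 24y + 6y^2 → -24y + 6y^2 = 0. The roots are y = 0 and y = 4; the profit-maximizing output is on the rising part of MC, so y* = 4.
Check: AVC at y = 4 is $19 ≤ P, so revenue covers variable cost.
Profit = P·y − TC = 35·4 − 216 = -$76, a loss, but smaller than the $140 fixed cost the firm would lose by shutting down.

Produce at y = 4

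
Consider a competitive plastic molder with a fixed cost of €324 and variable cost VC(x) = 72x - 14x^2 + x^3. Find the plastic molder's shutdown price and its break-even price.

Shutdown price = min AVC. AVC = 72 - 14x + x^2, with vertex at x = 7 and minimum €23.
ATC = 324/x + 72 - 14x + x^2. Setting dATC/dx = −324/x^2 − 14 + 2x = 0 gives x = 9 (since 2·9^3 − 14·9^2 = 324).
min ATC = 324/9 + 72 − 14·9 + 9^2 = €63. That is the break-even price.
For €23 ≤ P < €63 the firm produces at a loss; below €23 it shuts down.

Shutdown price = €23; break-even price = €63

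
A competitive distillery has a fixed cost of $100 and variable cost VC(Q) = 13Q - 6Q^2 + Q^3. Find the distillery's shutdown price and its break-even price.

AVC = 13 - 6Q + Q^2; minimized at Q = 3, giving min AVC = $4. That is the shutdown price.
ATC = 100/Q + 13 - 6Q + Q^2. Setting dATC/dQ = −100/Q^2 − 6 + 2Q = 0 gives Q = 5 (since 2·5^3 − 6·5^2 = 100).
min ATC = 100/5 + 13 − 6·5 + 5^2 = $28. That is the break-even price.
Between these two prices the firm operates at a loss; above $28 it earns a profit.

Shutdown price = $4; break-even price = $28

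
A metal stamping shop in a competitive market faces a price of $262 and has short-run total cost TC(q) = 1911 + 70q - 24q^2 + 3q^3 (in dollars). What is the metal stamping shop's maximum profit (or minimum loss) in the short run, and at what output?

AVC = 70 - 24q + 3q^2 has its minimum $22 at q = 4; price $262 clears that bar, so the firm operates.
With MC = 70 - 48q + 9q^2, P = MC on the upward-sloping part at q* = 8.
TR = 262·8 = 2096. TC = 1911 + 560 = 2471. Profit = 2096 − 2471 = -$375.
That loss of $375 beats the $1911 the firm would lose by shutting down; producing recovers $1536 of fixed cost.

Profit = -$375 at q = 8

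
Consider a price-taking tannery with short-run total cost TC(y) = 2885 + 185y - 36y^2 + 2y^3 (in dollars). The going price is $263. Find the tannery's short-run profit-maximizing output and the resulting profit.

Profit = -$181 at y = 13

AVC = 185 - 36y + 2y^2 has its minimum $23 at y = 9; price $263 clears that bar, so the firm operates.
MC = 185 - 72y + 6y^2. Setting P = MC and taking the root on the rising branch gives y* = 13.
TR = 263·13 = 3419. TC = 2885 + 715 = 3600. Profit = 3419 − 3600 = -$181.
Shutting down would mean losing the fixed cost of $2885, so operating at a loss of $181 is better by $2704.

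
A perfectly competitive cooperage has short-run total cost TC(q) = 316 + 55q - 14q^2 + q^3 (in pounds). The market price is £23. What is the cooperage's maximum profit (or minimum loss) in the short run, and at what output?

AVC = 55 - 14q + q^2; min AVC = £6 at q = 7. Since P = £23 ≥ min AVC, the firm produces.
With MC = 55 - 28q + 3q^2, P = MC on the upward-sloping part at q* = 8.
TR = 23·8 = 184. TC = 316 + 56 = 372. Profit = 184 − 372 = -£188.
By producing, the firm covers all variable cost plus £128 of fixed cost; shutting down would lose the full £316.

Profit = -£188 at q = 8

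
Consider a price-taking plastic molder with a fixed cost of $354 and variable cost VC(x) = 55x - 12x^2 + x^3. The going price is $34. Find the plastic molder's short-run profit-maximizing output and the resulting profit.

AVC = 55 - 12x + x^2; min AVC = $19 at x = 6. Since P = $34 ≥ min AVC, the firm produces.
With MC = 55 - 24x + 3x^2, P = MC on the upward-sloping part at x* = 7.
TR = 34·7 = 238. TC = 354 + 140 = 494. Profit = 238 − 494 = -$256.
By producing, the firm covers all variable cost plus $98 of fixed cost; shutting down would lose the full $354.

Profit = -$256 at x = 7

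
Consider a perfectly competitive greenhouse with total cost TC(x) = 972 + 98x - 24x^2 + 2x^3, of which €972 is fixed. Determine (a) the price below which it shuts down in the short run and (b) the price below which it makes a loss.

Shutdown price = €26; break-even price = €152

AVC = 98 - 24x + 2x^2; minimized at x = 6, giving min AVC = €26. That is the shutdown price.
ATC = 972/x + 98 - 24x + 2x^2. Setting dATC/dx = −972/x^2 − 24 + 4x = 0 gives x = 9 (since 4·9^3 − 24·9^2 = 972).
min ATC = 972/9 + 98 − 24·9 + 2·9^2 = €152. That is the break-even price.
Between these two prices the firm operates at a loss; above €152 it earns a profit.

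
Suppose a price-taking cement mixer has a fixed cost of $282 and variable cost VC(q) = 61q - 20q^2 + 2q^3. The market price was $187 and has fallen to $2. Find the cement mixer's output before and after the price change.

Output falls from 9 to 0 (the firm shuts down)

AVC = 61 - 20q + 2q^2, minimized at q = 5 where min AVC = $11. MC = 61 - 40q + 6q^2.
At P = $187 ≥ min AVC, set P = MC on the rising branch: q = 9.
At P = $2 < min AVC = $11, price no longer covers variable cost at any output, so the firm shuts down: q = 0.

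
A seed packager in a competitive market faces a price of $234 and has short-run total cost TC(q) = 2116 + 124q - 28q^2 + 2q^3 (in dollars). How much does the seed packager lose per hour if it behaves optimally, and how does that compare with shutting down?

AVC = 124 - 28q + 2q^2; min AVC = $26 at q = 7. Since P = $234 ≥ min AVC, the firm produces.
MC = 124 - 56q + 6q^2. Setting P = MC and taking the root on the rising branch gives q* = 11.
TR = 234·11 = 2574. TC = 2116 + 638 = 2754. Profit = 2574 − 2754 = -$180.
By producing, the firm covers all variable cost plus $1936 of fixed cost; shutting down would lose the full $2116.

Profit = -$180 at q = 11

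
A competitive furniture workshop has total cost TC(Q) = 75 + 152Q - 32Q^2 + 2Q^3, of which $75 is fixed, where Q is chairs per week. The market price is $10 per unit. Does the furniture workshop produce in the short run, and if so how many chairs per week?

Shut down

Strip out fixed cost: VC = 152Q - 32Q^2 + 2Q^3. Then AVC = 152 - 32Q + 2Q^2 and MC = 152 - 64Q + 6Q^2.
AVC hits its minimum where MC = AVC, at Q = 8, giving min AVC = 152 - 32·8 + 2·8^2 = $24.
P = $10 lies below min AVC = $24; no output level covers variable cost.
The firm minimizes its loss by shutting down and losing only its fixed cost of $75.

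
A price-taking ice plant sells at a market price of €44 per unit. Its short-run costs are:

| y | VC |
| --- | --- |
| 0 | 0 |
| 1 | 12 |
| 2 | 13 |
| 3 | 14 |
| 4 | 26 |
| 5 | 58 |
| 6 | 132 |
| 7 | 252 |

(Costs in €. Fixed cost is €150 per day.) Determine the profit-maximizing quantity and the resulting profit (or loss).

Compute π = P·y − TC at each output: y=0: -150; y=1: -118; y=2: -75; y=3: -32; y=4: 0; y=5: 12; y=6: -18; y=7: -94.
Profit is maximized at y = 5. AVC there is 58/5 = €11.60 ≤ P, so producing beats shutting down (which would give -€150).

y = 5; profit = €12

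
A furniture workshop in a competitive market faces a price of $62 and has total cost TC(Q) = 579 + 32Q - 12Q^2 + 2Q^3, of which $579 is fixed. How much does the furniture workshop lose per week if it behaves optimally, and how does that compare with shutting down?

Profit = -$379 at Q = 5

AVC = 32 - 12Q + 2Q^2; min AVC = $14 at Q = 3. Since P = $62 ≥ min AVC, the firm produces.
With MC = 32 - 24Q + 6Q^2, P = MC on the upward-sloping part at Q* = 5.
TR = 62·5 = 310. TC = 579 + 110 = 689. Profit = 310 − 689 = -$379.
By producing, the firm covers all variable cost plus $200 of fixed cost; shutting down would lose the full $579.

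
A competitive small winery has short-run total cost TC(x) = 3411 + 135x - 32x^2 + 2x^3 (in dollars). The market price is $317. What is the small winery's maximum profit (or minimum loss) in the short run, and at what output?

AVC = 135 - 32x + 2x^2 has its minimum $7 at x = 8; price $317 clears that bar, so the firm operates.
With MC = 135 - 64x + 6x^2, P = MC on the upward-sloping part at x* = 13.
TR = 317·13 = 4121. TC = 3411 + 741 = 4152. Profit = 4121 − 4152 = -$31.
Shutting down would mean losing the fixed cost of $3411, so operating at a loss of $31 is better by $3380.

Profit = -$31 at x = 13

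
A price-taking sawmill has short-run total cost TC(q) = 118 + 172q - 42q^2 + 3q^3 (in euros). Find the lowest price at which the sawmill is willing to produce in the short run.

€25 per unit

Short-run supply begins at min AVC. From VC = 172q - 42q^2 + 3q^3, AVC = 172 - 42q + 3q^2.
At the minimum of AVC, MC = AVC. MC = 172 - 84q + 9q^2; setting MC = AVC gives 6q^2 - 42q = 0, so q = 7. min AVC = 25.
The firm shuts down for any P below €25.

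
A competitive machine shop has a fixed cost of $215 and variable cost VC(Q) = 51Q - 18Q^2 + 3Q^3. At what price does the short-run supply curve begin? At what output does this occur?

Short-run supply begins at min AVC. From VC = 51Q - 18Q^2 + 3Q^3, AVC = 51 - 18Q + 3Q^2.
At the minimum of AVC, MC = AVC. MC = 51 - 36Q + 9Q^2; setting MC = AVC gives 6Q^2 - 18Q = 0, so Q = 3. min AVC = 24.
For P < $24 the firm produces nothing.

$24 per unit, at Q = 3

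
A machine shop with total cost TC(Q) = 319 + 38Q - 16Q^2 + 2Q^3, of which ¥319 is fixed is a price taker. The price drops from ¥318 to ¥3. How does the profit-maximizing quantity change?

AVC = 38 - 16Q + 2Q^2, minimized at Q = 4 where min AVC = ¥6. MC = 38 - 32Q + 6Q^2.
At P = ¥318 ≥ min AVC, set P = MC on the rising branch: Q = 10.
At P = ¥3 < min AVC = ¥6, price no longer covers variable cost at any output, so the firm shuts down: Q = 0.

Output falls from 10 to 0 (the firm shuts down)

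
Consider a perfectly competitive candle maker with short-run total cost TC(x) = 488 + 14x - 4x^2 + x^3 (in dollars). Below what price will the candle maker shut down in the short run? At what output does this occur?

The shutdown price is the minimum of AVC. VC = 14x - 4x^2 + x^3, so AVC = 14 - 4x + x^2.
At the minimum of AVC, MC = AVC. MC = 14 - 8x + 3x^2; setting MC = AVC gives 2x^2 - 4x = 0, so x = 2. min AVC = 10.
For P < $10 the firm produces nothing.

$10 per unit, at x = 2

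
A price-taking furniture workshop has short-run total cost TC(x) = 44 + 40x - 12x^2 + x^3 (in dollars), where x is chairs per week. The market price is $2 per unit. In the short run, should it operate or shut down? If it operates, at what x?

Shut down

Variable cost is VC = 40x - 12x^2 + x^3, so AVC = VC/x = 40 - 12x + x^2 and MC = dTC/dx = 40 - 24x + 3x^2.
AVC is minimized where dAVC/dx = -12 + 2x = 0, at x = 6; min AVC = 40 - 12·6 + 6^2 = $4.
P = $2 lies below min AVC = $4; no output level covers variable cost.
Best response: produce nothing and absorb the $44 fixed cost.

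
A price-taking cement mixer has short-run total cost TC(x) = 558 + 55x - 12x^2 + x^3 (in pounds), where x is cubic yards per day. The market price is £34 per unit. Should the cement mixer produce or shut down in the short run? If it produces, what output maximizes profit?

Produce at x = 7

Strip out fixed cost: VC = 55x - 12x^2 + x^3. Then AVC = 55 - 12x + x^2 and MC = 55 - 24x + 3x^2.
The AVC parabola has its vertex at x = 12/2 = 6, where AVC = 55 - 12·6 + 6^2 = £19.
Since P = £34 ≥ min AVC = £19, price covers variable cost and the firm should produce.
Set P = MC: 34 = 55 - 24x + 3x^2 → 21 - 24x + 3x^2 = 0. The roots are x = 1 and x = 7; the profit-maximizing output is on the rising part of MC, so x* = 7.
Check: AVC at x = 7 is £20 ≤ P, so revenue covers variable cost.
Profit = P·x − TC = 34·7 − 698 = -£460, a loss, but smaller than the £558 fixed cost the firm would lose by shutting down.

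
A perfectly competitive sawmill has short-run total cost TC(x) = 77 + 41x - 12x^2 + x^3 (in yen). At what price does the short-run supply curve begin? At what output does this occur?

¥5 per unit, at x = 6

The shutdown price is the minimum of AVC. VC = 41x - 12x^2 + x^3, so AVC = 41 - 12x + x^2.
dAVC/dx = -12 + 2x = 0 gives x = 6. min AVC = 41 - 12·6 + 6^2 = 5.
So the shutdown price is ¥5.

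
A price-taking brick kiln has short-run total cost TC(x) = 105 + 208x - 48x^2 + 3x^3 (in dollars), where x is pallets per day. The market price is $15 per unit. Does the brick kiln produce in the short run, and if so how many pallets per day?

From TC, MC = TC'(x) = 208 - 96x + 9x^2 and AVC = VC/x = 208 - 48x + 3x^2.
The AVC parabola has its vertex at x = 48/6 = 8, where AVC = 208 - 48·8 + 3·8^2 = $16.
With P < min AVC ($15 < $16), every unit sold adds to the loss.
Shutting down limits the loss to fixed cost, $105.

Shut down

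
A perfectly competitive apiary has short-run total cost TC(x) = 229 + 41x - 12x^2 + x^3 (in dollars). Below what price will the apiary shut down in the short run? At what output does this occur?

The firm shuts down when price falls below the minimum of average variable cost. AVC = VC/x = 41 - 12x + x^2.
dAVC/dx = -12 + 2x = 0 gives x = 6. min AVC = 41 - 12·6 + 6^2 = 5.
So the shutdown price is $5.

$5 per unit, at x = 6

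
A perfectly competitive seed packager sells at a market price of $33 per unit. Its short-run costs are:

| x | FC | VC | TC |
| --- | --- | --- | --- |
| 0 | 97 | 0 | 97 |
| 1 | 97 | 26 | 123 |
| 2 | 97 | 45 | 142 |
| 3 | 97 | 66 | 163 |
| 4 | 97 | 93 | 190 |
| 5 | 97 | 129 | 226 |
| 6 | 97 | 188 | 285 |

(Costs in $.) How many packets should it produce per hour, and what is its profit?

Profit at each row (π = 33x − TC): x=0: -97; x=1: -90; x=2: -76; x=3: -64; x=4: -58; x=5: -61; x=6: -87.
Profit is maximized at x = 4. AVC there is 93/4 = $23.25 ≤ P, so producing beats shutting down (which would give -$97).

x = 4; profit = -$58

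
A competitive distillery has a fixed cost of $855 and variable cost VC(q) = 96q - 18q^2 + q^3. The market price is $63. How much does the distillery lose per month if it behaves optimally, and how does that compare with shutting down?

Profit = -$371 at q = 11

AVC = 96 - 18q + q^2; min AVC = $15 at q = 9. Since P = $63 ≥ min AVC, the firm produces.
MC = 96 - 36q + 3q^2. Setting P = MC and taking the root on the rising branch gives q* = 11.
TR = 63·11 = 693. TC = 855 + 209 = 1064. Profit = 693 − 1064 = -$371.
That loss of $371 beats the $855 the firm would lose by shutting down; producing recovers $484 of fixed cost.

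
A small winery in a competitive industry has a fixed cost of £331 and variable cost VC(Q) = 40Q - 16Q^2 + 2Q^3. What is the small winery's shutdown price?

£8 per unit

Short-run supply begins at min AVC. From VC = 40Q - 16Q^2 + 2Q^3, AVC = 40 - 16Q + 2Q^2.
At the minimum of AVC, MC = AVC. MC = 40 - 32Q + 6Q^2; setting MC = AVC gives 4Q^2 - 16Q = 0, so Q = 4. min AVC = 8.
The firm shuts down for any P below £8.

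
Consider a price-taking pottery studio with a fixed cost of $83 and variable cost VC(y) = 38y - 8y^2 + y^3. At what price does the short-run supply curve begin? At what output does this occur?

$22 per unit, at y = 4

The firm shuts down when price falls below the minimum of average variable cost. AVC = VC/y = 38 - 8y + y^2.
dAVC/dy = -8 + 2y = 0 gives y = 4. min AVC = 38 - 8·4 + 4^2 = 22.
For P < $22 the firm produces nothing.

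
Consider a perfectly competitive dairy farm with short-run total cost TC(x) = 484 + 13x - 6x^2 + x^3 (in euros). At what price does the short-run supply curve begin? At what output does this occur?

The firm shuts down when price falls below the minimum of average variable cost. AVC = VC/x = 13 - 6x + x^2.
dAVC/dx = -6 + 2x = 0 gives x = 3. min AVC = 13 - 6·3 + 3^2 = 4.
For P < €4 the firm produces nothing.

€4 per unit, at x = 3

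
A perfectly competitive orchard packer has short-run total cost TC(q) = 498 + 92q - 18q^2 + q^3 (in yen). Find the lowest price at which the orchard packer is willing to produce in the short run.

¥11 per unit

The shutdown price is the minimum of AVC. VC = 92q - 18q^2 + q^3, so AVC = 92 - 18q + q^2.
At the minimum of AVC, MC = AVC. MC = 92 - 36q + 3q^2; setting MC = AVC gives 2q^2 - 18q = 0, so q = 9. min AVC = 11.
The firm shuts down for any P below ¥11.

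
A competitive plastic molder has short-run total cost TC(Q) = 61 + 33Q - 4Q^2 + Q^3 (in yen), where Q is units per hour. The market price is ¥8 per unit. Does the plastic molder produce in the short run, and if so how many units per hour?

Variable cost is VC = 33Q - 4Q^2 + Q^3, so AVC = VC/Q = 33 - 4Q + Q^2 and MC = dTC/dQ = 33 - 8Q + 3Q^2.
The AVC parabola has its vertex at Q = 4/2 = 2, where AVC = 33 - 4·2 + 2^2 = ¥29.
P = ¥8 lies below min AVC = ¥29; no output level covers variable cost.
Shutting down limits the loss to fixed cost, ¥61.

Shut down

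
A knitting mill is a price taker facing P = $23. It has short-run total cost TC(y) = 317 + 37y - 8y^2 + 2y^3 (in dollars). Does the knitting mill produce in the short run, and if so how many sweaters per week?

Shut down

Variable cost is VC = 37y - 8y^2 + 2y^3, so AVC = VC/y = 37 - 8y + 2y^2 and MC = dTC/dy = 37 - 16y + 6y^2.
The AVC parabola has its vertex at y = 8/4 = 2, where AVC = 37 - 8·2 + 2·2^2 = $29.
P = $23 lies below min AVC = $29; no output level covers variable cost.
Best response: produce nothing and absorb the $317 fixed cost.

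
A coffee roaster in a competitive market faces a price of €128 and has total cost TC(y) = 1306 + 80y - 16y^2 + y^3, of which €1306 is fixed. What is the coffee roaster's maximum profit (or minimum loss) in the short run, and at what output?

Profit = -€154 at y = 12

AVC = 80 - 16y + y^2; min AVC = €16 at y = 8. Since P = €128 ≥ min AVC, the firm produces.
MC = 80 - 32y + 3y^2. Setting P = MC and taking the root on the rising branch gives y* = 12.
TR = 128·12 = 1536. TC = 1306 + 384 = 1690. Profit = 1536 − 1690 = -€154.
By producing, the firm covers all variable cost plus €1152 of fixed cost; shutting down would lose the full €1306.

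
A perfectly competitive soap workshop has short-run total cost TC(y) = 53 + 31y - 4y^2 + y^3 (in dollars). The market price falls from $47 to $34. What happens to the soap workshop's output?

Output falls from 4 to 3

AVC = 31 - 4y + y^2, minimized at y = 2 where min AVC = $27. MC = 31 - 8y + 3y^2.
With P = $47 above the shutdown price, P = MC gives y = 4.
At P = $34 ≥ min AVC, set P = MC: y = 3. The firm stays open but cuts output.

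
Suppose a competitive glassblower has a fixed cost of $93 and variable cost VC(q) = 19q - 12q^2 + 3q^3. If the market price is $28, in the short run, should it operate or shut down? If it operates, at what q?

Strip out fixed cost: VC = 19q - 12q^2 + 3q^3. Then AVC = 19 - 12q + 3q^2 and MC = 19 - 24q + 9q^2.
AVC is minimized where dAVC/dq = -12 + 6q = 0, at q = 2; min AVC = 19 - 12·2 + 3·2^2 = $7.
Since P = $28 ≥ min AVC = $7, price covers variable cost and the firm should produce.
Set P = MC: 28 = 19 - 24q + 9q^2 → -9 - 24q + 9q^2 = 0. The roots are q = -1/3 and q = 3; the profit-maximizing output is on the rising part of MC, so q* = 3.
Check: AVC at q = 3 is $10 ≤ P, so revenue covers variable cost.
Profit = P·q − TC = 28·3 − 123 = -$39, a loss, but smaller than the $93 fixed cost the firm would lose by shutting down.

Produce at q = 3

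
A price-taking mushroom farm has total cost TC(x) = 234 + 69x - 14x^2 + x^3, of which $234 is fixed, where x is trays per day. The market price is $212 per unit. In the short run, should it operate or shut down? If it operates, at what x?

Strip out fixed cost: VC = 69x - 14x^2 + x^3. Then AVC = 69 - 14x + x^2 and MC = 69 - 28x + 3x^2.
AVC is minimized where dAVC/dx = -14 + 2x = 0, at x = 7; min AVC = 69 - 14·7 + 7^2 = $20.
P = $212 exceeds min AVC = $20, so the firm stays open.
Solving P = MC: -143 - 28x + 3x^2 = 0 ⇒ x = -11/3 or 13. On the upward-sloping branch, x* = 13.
Check: AVC at x = 13 is $56 ≤ P, so revenue covers variable cost.
Profit = P·x − TC = 212·13 − 962 = $1794.

Produce at x = 13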